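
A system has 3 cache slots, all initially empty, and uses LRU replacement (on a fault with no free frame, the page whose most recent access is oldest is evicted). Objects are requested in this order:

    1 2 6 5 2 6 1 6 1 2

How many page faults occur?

1 → miss, frames {1}
2 → miss, frames {1,2}
6 → miss, frames {1,2,6}
5 → miss, evict 1, frames {2,6,5}
2 → hit
6 → hit
1 → miss, evict 5, frames {2,6,1}
6 → hit
1 → hit
2 → hit
Page faults: 5.

5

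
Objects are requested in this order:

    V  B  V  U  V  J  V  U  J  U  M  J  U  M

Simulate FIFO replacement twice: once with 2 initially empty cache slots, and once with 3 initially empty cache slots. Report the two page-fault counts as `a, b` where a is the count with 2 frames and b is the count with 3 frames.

10, 7

2 frames: F F . F F F . F . . F F F F → 10 faults.
3 frames: F F . F . F F . . . F . F . → 7 faults.
7 < 10: adding a frame reduced faults, as is typical.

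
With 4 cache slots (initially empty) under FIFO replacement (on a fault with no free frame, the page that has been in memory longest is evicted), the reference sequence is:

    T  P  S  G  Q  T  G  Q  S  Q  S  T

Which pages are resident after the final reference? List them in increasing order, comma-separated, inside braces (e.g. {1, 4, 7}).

T → fault, frames (T)
P → fault, frames (T P)
S → fault, frames (T P S)
G → fault, frames (T P S G)
Q → fault, evict T, frames (P S G Q)
T → fault, evict P, frames (S G Q T)
G → hit
Q → hit
S → hit
Q → hit
S → hit
T → hit

{G, Q, S, T}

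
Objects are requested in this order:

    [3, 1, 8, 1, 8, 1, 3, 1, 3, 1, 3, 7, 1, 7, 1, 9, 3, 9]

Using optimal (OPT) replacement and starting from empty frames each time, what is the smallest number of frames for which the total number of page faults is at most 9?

2

f=1: 18 faults
f=2: 7 faults
f=3: 5 faults
f=4: 5 faults
f=5: 5 faults
Smallest f with faults ≤ 9 is 2.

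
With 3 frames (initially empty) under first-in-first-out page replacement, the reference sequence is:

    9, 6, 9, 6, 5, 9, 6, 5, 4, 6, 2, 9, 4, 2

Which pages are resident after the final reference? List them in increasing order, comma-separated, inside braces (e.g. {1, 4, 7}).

9 -> fault, frames {9}
6 -> fault, frames {9,6}
9 -> hit
6 -> hit
5 -> fault, frames {9,6,5}
9 -> hit
6 -> hit
5 -> hit
4 -> fault, evict 9, frames {6,5,4}
6 -> hit
2 -> fault, evict 6, frames {5,4,2}
9 -> fault, evict 5, frames {4,2,9}
4 -> hit
2 -> hit

{2, 4, 9}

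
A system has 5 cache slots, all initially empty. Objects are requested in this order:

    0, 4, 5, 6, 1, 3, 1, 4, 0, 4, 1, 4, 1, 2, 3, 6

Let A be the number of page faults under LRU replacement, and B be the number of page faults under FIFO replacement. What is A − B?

Under LRU: F F F F F F . . F . . . . F . F → 9 faults.
Under FIFO: F F F F F F . . F F . . . F . F → 10 faults.
A − B = 9 − 10 = -1.

-1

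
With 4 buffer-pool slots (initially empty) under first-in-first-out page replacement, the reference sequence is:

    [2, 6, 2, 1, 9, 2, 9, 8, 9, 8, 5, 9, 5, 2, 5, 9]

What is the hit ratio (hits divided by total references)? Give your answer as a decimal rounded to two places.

2 -> fault, frames [2]
6 -> fault, frames [2, 6]
2 -> hit
1 -> fault, frames [2, 6, 1]
9 -> fault, frames [2, 6, 1, 9]
2 -> hit
9 -> hit
8 -> fault, evict 2, frames [6, 1, 9, 8]
9 -> hit
8 -> hit
5 -> fault, evict 6, frames [1, 9, 8, 5]
9 -> hit
5 -> hit
2 -> fault, evict 1, frames [9, 8, 5, 2]
5 -> hit
9 -> hit
Hits: 9 of 16 references → 9/16 = 0.5625.

0.56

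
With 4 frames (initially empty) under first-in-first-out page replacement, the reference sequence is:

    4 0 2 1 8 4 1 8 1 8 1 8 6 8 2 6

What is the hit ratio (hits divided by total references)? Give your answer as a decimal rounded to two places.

4 -> miss, frames [4]
0 -> miss, frames [4, 0]
2 -> miss, frames [4, 0, 2]
1 -> miss, frames [4, 0, 2, 1]
8 -> miss, evict 4, frames [0, 2, 1, 8]
4 -> miss, evict 0, frames [2, 1, 8, 4]
1 -> hit
8 -> hit
1 -> hit
8 -> hit
1 -> hit
8 -> hit
6 -> miss, evict 2, frames [1, 8, 4, 6]
8 -> hit
2 -> miss, evict 1, frames [8, 4, 6, 2]
6 -> hit
Hits: 8 of 16 references → 8/16 = 0.5000.

0.50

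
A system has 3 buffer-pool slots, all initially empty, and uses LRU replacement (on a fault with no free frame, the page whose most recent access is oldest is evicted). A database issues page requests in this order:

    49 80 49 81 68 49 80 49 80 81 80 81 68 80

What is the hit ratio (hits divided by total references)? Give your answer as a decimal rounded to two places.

0.50

49 → fault, frames (49)
80 → fault, frames (49 80)
49 → hit
81 → fault, frames (80 49 81)
68 → fault, evict 80, frames (49 81 68)
49 → hit
80 → fault, evict 81, frames (68 49 80)
49 → hit
80 → hit
81 → fault, evict 68, frames (49 80 81)
80 → hit
81 → hit
68 → fault, evict 49, frames (80 81 68)
80 → hit
Hits: 7 of 14 references → 7/14 = 0.5000.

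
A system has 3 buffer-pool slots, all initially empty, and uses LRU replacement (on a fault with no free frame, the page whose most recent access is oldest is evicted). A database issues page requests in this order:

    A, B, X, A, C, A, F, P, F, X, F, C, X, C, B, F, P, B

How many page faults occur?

A -> miss, frames (A)
B -> miss, frames (A B)
X -> miss, frames (A B X)
A -> hit
C -> miss, evict B, frames (X A C)
A -> hit
F -> miss, evict X, frames (C A F)
P -> miss, evict C, frames (A F P)
F -> hit
X -> miss, evict A, frames (P F X)
F -> hit
C -> miss, evict P, frames (X F C)
X -> hit
C -> hit
B -> miss, evict F, frames (X C B)
F -> miss, evict X, frames (C B F)
P -> miss, evict C, frames (B F P)
B -> hit
Page faults: 11.

11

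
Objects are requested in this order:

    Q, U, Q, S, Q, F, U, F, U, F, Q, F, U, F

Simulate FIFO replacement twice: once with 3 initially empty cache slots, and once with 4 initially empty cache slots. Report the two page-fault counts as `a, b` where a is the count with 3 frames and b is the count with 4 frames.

6, 4

3 frames: F F . F . F . . . . F . F . → 6 faults.
4 frames: F F . F . F . . . . . . . . → 4 faults.
4 < 6: adding a frame reduced faults, as is typical.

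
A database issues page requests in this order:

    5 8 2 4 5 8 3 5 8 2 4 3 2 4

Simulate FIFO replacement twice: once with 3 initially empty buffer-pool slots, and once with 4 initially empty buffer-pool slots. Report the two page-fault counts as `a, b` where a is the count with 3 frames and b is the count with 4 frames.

9, 10

3 frames: F F F F F F F . . F F . . . → 9 faults.
4 frames: F F F F . . F F F F F F . . → 10 faults.
10 > 9: adding a frame increased faults — Belady's anomaly.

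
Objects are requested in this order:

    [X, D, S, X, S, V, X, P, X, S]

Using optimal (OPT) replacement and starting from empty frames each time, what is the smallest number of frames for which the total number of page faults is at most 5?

3

f=1: 10 faults
f=2: 6 faults
f=3: 5 faults
f=4: 5 faults
f=5: 5 faults
Smallest f with faults ≤ 5 is 3.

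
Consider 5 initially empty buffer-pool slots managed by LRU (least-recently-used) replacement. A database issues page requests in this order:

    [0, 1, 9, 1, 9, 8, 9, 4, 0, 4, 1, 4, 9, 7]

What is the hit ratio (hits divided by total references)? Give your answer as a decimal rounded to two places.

0.57

0 -> fault, frames {0}
1 -> fault, frames {0,1}
9 -> fault, frames {0,1,9}
1 -> hit
9 -> hit
8 -> fault, frames {0,1,9,8}
9 -> hit
4 -> fault, frames {0,1,8,9,4}
0 -> hit
4 -> hit
1 -> hit
4 -> hit
9 -> hit
7 -> fault, evict 8, frames {0,1,4,9,7}
Hits: 8 of 14 references → 8/14 = 0.5714.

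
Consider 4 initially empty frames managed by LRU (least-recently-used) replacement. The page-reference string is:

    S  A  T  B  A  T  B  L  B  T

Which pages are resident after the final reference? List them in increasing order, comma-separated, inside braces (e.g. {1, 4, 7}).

{A, B, L, T}

S → miss, frames [S]
A → miss, frames [S, A]
T → miss, frames [S, A, T]
B → miss, frames [S, A, T, B]
A → hit
T → hit
B → hit
L → miss, evict S, frames [A, T, B, L]
B → hit
T → hit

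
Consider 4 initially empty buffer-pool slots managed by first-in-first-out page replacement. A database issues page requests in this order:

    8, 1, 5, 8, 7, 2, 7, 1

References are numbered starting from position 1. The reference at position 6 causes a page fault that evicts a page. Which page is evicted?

8

pos 1: 8 → fault, frames [8]
pos 2: 1 → fault, frames [8, 1]
pos 3: 5 → fault, frames [8, 1, 5]
pos 4: 8 → hit
pos 5: 7 → fault, frames [8, 1, 5, 7]
pos 6: 2 → fault, evict 8, frames [1, 5, 7, 2]
At position 6, page 8 is evicted.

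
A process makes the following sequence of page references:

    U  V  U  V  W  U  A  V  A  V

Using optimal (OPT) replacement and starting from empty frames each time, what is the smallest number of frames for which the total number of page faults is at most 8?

f=1: 10 faults
f=2: 5 faults
f=3: 4 faults
f=4: 4 faults
Smallest f with faults ≤ 8 is 2.

2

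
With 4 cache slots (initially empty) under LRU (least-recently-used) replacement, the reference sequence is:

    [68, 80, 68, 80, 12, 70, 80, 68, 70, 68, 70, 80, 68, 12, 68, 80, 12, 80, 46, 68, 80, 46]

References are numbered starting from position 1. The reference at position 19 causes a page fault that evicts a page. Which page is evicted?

70

pos 1: 68: miss, frames [68]
pos 2: 80: miss, frames [68, 80]
pos 3: 68: hit
pos 4: 80: hit
pos 5: 12: miss, frames [68, 80, 12]
pos 6: 70: miss, frames [68, 80, 12, 70]
pos 7: 80: hit
pos 8: 68: hit
pos 9: 70: hit
pos 10: 68: hit
pos 11: 70: hit
pos 12: 80: hit
pos 13: 68: hit
pos 14: 12: hit
pos 15: 68: hit
pos 16: 80: hit
pos 17: 12: hit
pos 18: 80: hit
pos 19: 46: miss, evict 70, frames [68, 12, 80, 46]
At position 19, page 70 is evicted.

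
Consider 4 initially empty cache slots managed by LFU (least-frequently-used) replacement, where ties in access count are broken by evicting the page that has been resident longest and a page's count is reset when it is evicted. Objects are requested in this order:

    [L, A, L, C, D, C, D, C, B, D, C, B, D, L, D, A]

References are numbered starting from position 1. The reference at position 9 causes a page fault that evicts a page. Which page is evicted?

A

pos 1: L -> fault, frames {L}
pos 2: A -> fault, frames {L,A}
pos 3: L -> hit
pos 4: C -> fault, frames {L,A,C}
pos 5: D -> fault, frames {L,A,C,D}
pos 6: C -> hit
pos 7: D -> hit
pos 8: C -> hit
pos 9: B -> fault, evict A, frames {L,C,D,B}
At position 9, page A is evicted.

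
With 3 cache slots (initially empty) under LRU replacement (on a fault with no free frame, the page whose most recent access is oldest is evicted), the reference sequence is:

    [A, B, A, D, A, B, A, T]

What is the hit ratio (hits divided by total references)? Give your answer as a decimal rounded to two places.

A -> fault, frames {A}
B -> fault, frames {A,B}
A -> hit
D -> fault, frames {B,A,D}
A -> hit
B -> hit
A -> hit
T -> fault, evict D, frames {B,A,T}
Hits: 4 of 8 references → 4/8 = 0.5000.

0.50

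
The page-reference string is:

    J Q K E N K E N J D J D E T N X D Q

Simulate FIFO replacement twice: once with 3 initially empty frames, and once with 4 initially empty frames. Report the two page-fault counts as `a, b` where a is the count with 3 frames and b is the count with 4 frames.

3 frames: F F F F F . . . F F . . F F F F F F → 13 faults.
4 frames: F F F F F . . . F F . . . F . F . F → 10 faults.
10 < 13: adding a frame reduced faults, as is typical.

13, 10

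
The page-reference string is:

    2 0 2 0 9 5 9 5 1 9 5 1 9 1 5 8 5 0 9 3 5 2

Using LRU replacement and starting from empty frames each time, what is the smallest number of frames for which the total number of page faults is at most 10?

f=1: 22 faults
f=2: 16 faults
f=3: 11 faults
f=4: 10 faults
f=5: 8 faults
f=6: 8 faults
f=7: 7 faults
Smallest f with faults ≤ 10 is 4.

4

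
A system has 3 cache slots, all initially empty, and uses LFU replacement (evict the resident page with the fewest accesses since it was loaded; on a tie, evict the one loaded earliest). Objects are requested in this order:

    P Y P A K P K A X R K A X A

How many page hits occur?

5

P -> fault, frames [P]
Y -> fault, frames [P, Y]
P -> hit
A -> fault, frames [P, Y, A]
K -> fault, evict Y, frames [P, A, K]
P -> hit
K -> hit
A -> hit
X -> fault, evict A, frames [P, K, X]
R -> fault, evict X, frames [P, K, R]
K -> hit
A -> fault, evict R, frames [P, K, A]
X -> fault, evict A, frames [P, K, X]
A -> fault, evict X, frames [P, K, A]
Hits: 5.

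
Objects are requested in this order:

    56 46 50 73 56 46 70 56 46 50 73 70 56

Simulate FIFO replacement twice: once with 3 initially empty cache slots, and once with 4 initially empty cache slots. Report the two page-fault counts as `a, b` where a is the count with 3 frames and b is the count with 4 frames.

10, 11

3 frames: F F F F F F F . . F F . F → 10 faults.
4 frames: F F F F . . F F F F F F F → 11 faults.
11 > 10: adding a frame increased faults — Belady's anomaly.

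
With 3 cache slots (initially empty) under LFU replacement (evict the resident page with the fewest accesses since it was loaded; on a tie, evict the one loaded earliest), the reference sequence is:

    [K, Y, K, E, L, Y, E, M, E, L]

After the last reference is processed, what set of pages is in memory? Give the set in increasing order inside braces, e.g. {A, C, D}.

K: fault, frames {K}
Y: fault, frames {K,Y}
K: hit
E: fault, frames {K,Y,E}
L: fault, evict Y, frames {K,E,L}
Y: fault, evict E, frames {K,L,Y}
E: fault, evict L, frames {K,Y,E}
M: fault, evict Y, frames {K,E,M}
E: hit
L: fault, evict M, frames {K,E,L}

{E, K, L}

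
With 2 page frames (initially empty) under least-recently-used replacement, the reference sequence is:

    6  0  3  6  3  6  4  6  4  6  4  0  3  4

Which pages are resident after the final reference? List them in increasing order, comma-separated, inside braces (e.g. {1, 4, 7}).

{3, 4}

6 -> miss, frames [6]
0 -> miss, frames [6, 0]
3 -> miss, evict 6, frames [0, 3]
6 -> miss, evict 0, frames [3, 6]
3 -> hit
6 -> hit
4 -> miss, evict 3, frames [6, 4]
6 -> hit
4 -> hit
6 -> hit
4 -> hit
0 -> miss, evict 6, frames [4, 0]
3 -> miss, evict 4, frames [0, 3]
4 -> miss, evict 0, frames [3, 4]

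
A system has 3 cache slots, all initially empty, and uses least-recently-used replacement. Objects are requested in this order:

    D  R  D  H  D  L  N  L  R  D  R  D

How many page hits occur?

5

D → fault, frames [D]
R → fault, frames [D, R]
D → hit
H → fault, frames [R, D, H]
D → hit
L → fault, evict R, frames [H, D, L]
N → fault, evict H, frames [D, L, N]
L → hit
R → fault, evict D, frames [N, L, R]
D → fault, evict N, frames [L, R, D]
R → hit
D → hit
Hits: 5.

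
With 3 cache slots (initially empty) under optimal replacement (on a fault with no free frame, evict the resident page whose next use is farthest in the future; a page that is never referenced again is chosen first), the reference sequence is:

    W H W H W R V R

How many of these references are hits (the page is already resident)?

W: fault, frames (W)
H: fault, frames (W H)
W: hit
H: hit
W: hit
R: fault, frames (W H R)
V: fault, evict H, frames (W R V)
R: hit
Hits: 4.

4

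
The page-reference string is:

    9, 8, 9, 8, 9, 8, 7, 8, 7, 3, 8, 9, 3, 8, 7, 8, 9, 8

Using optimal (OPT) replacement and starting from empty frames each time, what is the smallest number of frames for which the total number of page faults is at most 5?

3

f=1: 18 faults
f=2: 8 faults
f=3: 5 faults
f=4: 4 faults
Smallest f with faults ≤ 5 is 3.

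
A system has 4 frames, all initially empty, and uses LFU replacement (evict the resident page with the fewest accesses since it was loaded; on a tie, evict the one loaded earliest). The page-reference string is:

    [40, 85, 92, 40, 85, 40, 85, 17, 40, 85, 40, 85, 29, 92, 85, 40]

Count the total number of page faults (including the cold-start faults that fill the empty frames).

6

40: fault, frames [40]
85: fault, frames [40, 85]
92: fault, frames [40, 85, 92]
40: hit
85: hit
40: hit
85: hit
17: fault, frames [40, 85, 92, 17]
40: hit
85: hit
40: hit
85: hit
29: fault, evict 92, frames [40, 85, 17, 29]
92: fault, evict 17, frames [40, 85, 29, 92]
85: hit
40: hit
Page faults: 6.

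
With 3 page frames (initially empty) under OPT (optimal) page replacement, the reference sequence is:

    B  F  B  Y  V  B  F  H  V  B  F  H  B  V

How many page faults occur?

B → fault, frames [B]
F → fault, frames [B, F]
B → hit
Y → fault, frames [B, F, Y]
V → fault, evict Y, frames [B, F, V]
B → hit
F → hit
H → fault, evict F, frames [B, V, H]
V → hit
B → hit
F → fault, evict V, frames [B, H, F]
H → hit
B → hit
V → fault, evict F, frames [B, H, V]
Page faults: 7.

7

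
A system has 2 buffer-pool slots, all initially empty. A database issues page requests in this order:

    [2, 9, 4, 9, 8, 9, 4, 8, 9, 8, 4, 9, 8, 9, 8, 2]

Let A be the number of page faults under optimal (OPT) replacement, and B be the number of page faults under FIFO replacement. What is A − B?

Under OPT: F F F . F . F . F . F . F . . F → 9 faults.
Under FIFO: F F F . F F F F F . F . F F . F → 12 faults.
A − B = 9 − 12 = -3.

-3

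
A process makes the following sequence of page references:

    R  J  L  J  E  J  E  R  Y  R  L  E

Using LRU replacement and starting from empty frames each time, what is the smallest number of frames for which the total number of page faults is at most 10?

2

f=1: 12 faults
f=2: 8 faults
f=3: 8 faults
f=4: 6 faults
f=5: 5 faults
Smallest f with faults ≤ 10 is 2.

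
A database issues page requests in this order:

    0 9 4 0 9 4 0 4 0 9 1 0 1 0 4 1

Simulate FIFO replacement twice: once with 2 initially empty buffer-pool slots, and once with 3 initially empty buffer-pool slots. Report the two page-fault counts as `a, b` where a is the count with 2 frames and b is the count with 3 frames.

12, 5

2 frames: F F F F F F F . . F F F . . F F → 12 faults.
3 frames: F F F . . . . . . . F F . . . . → 5 faults.
5 < 12: adding a frame reduced faults, as is typical.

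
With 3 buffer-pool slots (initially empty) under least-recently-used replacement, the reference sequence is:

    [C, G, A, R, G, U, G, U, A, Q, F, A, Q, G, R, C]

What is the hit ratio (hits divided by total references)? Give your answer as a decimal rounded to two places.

0.31

C -> miss, frames [C]
G -> miss, frames [C, G]
A -> miss, frames [C, G, A]
R -> miss, evict C, frames [G, A, R]
G -> hit
U -> miss, evict A, frames [R, G, U]
G -> hit
U -> hit
A -> miss, evict R, frames [G, U, A]
Q -> miss, evict G, frames [U, A, Q]
F -> miss, evict U, frames [A, Q, F]
A -> hit
Q -> hit
G -> miss, evict F, frames [A, Q, G]
R -> miss, evict A, frames [Q, G, R]
C -> miss, evict Q, frames [G, R, C]
Hits: 5 of 16 references → 5/16 = 0.3125.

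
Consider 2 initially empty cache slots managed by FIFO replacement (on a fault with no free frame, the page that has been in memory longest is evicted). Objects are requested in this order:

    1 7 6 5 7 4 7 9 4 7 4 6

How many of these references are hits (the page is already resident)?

1: fault, frames [1]
7: fault, frames [1, 7]
6: fault, evict 1, frames [7, 6]
5: fault, evict 7, frames [6, 5]
7: fault, evict 6, frames [5, 7]
4: fault, evict 5, frames [7, 4]
7: hit
9: fault, evict 7, frames [4, 9]
4: hit
7: fault, evict 4, frames [9, 7]
4: fault, evict 9, frames [7, 4]
6: fault, evict 7, frames [4, 6]
Hits: 2.

2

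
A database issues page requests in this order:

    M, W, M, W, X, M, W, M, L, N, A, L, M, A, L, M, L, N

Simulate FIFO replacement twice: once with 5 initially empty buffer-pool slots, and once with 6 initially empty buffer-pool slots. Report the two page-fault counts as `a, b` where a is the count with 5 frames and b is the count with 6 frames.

7, 6

5 frames: F F . . F . . . F F F . F . . . . . → 7 faults.
6 frames: F F . . F . . . F F F . . . . . . . → 6 faults.
6 < 7: adding a frame reduced faults, as is typical.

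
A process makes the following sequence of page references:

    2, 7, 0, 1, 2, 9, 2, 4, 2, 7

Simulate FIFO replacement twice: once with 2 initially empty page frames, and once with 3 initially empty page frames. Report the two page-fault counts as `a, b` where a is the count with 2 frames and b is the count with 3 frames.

9, 8

2 frames: F F F F F F . F F F → 9 faults.
3 frames: F F F F F F . F . F → 8 faults.
8 < 9: adding a frame reduced faults, as is typical.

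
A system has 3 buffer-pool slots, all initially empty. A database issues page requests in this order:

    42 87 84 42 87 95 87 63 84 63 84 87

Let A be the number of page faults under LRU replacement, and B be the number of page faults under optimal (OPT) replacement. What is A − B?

Under LRU: F F F . . F . F F . . . → 6 faults.
Under OPT: F F F . . F . F . . . . → 5 faults.
A − B = 6 − 5 = 1.

1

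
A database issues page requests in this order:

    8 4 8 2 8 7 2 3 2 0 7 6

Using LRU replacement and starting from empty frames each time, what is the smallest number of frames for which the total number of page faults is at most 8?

3

f=1: 12 faults
f=2: 9 faults
f=3: 8 faults
f=4: 7 faults
f=5: 7 faults
f=6: 7 faults
f=7: 7 faults
Smallest f with faults ≤ 8 is 3.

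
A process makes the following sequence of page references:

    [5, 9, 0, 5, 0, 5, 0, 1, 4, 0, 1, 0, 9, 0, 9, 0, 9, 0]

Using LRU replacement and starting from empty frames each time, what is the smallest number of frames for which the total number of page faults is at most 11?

f=1: 18 faults
f=2: 9 faults
f=3: 6 faults
f=4: 6 faults
f=5: 5 faults
Smallest f with faults ≤ 11 is 2.

2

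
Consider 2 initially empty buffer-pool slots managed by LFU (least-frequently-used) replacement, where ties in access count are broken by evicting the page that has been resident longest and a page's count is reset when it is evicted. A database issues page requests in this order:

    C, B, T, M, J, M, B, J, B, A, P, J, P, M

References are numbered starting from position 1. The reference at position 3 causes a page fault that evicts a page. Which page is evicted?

C

pos 1: C: miss, frames (C)
pos 2: B: miss, frames (C B)
pos 3: T: miss, evict C, frames (B T)
At position 3, page C is evicted.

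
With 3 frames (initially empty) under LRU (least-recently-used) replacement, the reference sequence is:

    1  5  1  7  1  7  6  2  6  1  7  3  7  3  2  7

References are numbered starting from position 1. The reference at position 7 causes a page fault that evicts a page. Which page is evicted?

pos 1: 1 → fault, frames [1]
pos 2: 5 → fault, frames [1, 5]
pos 3: 1 → hit
pos 4: 7 → fault, frames [5, 1, 7]
pos 5: 1 → hit
pos 6: 7 → hit
pos 7: 6 → fault, evict 5, frames [1, 7, 6]
At position 7, page 5 is evicted.

5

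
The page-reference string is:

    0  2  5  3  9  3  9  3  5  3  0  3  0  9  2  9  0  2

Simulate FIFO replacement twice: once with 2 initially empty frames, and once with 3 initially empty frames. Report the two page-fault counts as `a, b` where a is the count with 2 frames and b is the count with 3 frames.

11, 7

2 frames: F F F F F . . . F F F . . F F . F . → 11 faults.
3 frames: F F F F F . . . . . F . . . F . . . → 7 faults.
7 < 11: adding a frame reduced faults, as is typical.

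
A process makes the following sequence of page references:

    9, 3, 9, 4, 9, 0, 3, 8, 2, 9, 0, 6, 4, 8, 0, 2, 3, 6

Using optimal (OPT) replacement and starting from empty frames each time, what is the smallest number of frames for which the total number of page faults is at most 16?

f=1: 18 faults
f=2: 14 faults
f=3: 11 faults
f=4: 9 faults
f=5: 8 faults
f=6: 7 faults
f=7: 7 faults
Smallest f with faults ≤ 16 is 2.

2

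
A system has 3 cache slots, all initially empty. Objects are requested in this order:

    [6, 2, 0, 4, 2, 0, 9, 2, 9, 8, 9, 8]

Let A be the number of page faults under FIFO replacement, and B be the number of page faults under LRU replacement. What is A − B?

1

Under FIFO: F F F F . . F F . F . . → 7 faults.
Under LRU: F F F F . . F . . F . . → 6 faults.
A − B = 7 − 6 = 1.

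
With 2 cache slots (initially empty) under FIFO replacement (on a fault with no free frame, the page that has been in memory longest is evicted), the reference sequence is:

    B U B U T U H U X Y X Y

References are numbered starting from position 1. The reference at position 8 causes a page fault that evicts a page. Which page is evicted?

T

pos 1: B → miss, frames (B)
pos 2: U → miss, frames (B U)
pos 3: B → hit
pos 4: U → hit
pos 5: T → miss, evict B, frames (U T)
pos 6: U → hit
pos 7: H → miss, evict U, frames (T H)
pos 8: U → miss, evict T, frames (H U)
At position 8, page T is evicted.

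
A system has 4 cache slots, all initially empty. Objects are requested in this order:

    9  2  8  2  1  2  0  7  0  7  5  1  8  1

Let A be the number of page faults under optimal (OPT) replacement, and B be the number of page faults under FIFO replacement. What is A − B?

-2

Under OPT: F F F . F . F F . . F . . . → 7 faults.
Under FIFO: F F F . F . F F . . F . F F → 9 faults.
A − B = 7 − 9 = -2.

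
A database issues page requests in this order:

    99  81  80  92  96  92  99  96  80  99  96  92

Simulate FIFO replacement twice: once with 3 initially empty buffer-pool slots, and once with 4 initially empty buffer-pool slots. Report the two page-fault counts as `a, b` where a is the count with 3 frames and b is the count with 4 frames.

8, 6

3 frames: F F F F F . F . F . . F → 8 faults.
4 frames: F F F F F . F . . . . . → 6 faults.
6 < 8: adding a frame reduced faults, as is typical.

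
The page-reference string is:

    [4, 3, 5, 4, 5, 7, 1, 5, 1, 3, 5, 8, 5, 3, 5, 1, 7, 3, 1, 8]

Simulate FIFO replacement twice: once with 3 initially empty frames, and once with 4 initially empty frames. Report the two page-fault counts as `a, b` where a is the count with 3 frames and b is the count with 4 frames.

12, 11

3 frames: F F F . . F F . . F F F . . . F F F . F → 12 faults.
4 frames: F F F . . F F . . . . F . F F . F . F F → 11 faults.
11 < 12: adding a frame reduced faults, as is typical.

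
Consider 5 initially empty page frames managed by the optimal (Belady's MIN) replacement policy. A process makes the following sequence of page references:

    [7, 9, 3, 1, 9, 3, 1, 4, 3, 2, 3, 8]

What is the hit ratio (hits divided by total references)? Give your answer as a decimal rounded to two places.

0.42

7: miss, frames {7}
9: miss, frames {7,9}
3: miss, frames {7,9,3}
1: miss, frames {7,9,3,1}
9: hit
3: hit
1: hit
4: miss, frames {7,9,3,1,4}
3: hit
2: miss, evict 4, frames {7,9,3,1,2}
3: hit
8: miss, evict 2, frames {7,9,3,1,8}
Hits: 5 of 12 references → 5/12 = 0.4167.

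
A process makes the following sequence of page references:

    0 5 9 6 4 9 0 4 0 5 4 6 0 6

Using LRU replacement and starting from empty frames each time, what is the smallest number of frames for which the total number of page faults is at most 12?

f=1: 14 faults
f=2: 12 faults
f=3: 9 faults
f=4: 8 faults
f=5: 5 faults
Smallest f with faults ≤ 12 is 2.

2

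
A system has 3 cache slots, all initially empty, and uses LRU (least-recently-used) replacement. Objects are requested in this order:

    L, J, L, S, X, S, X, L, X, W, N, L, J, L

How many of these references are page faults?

8

L → miss, frames [L]
J → miss, frames [L, J]
L → hit
S → miss, frames [J, L, S]
X → miss, evict J, frames [L, S, X]
S → hit
X → hit
L → hit
X → hit
W → miss, evict S, frames [L, X, W]
N → miss, evict L, frames [X, W, N]
L → miss, evict X, frames [W, N, L]
J → miss, evict W, frames [N, L, J]
L → hit
Page faults: 8.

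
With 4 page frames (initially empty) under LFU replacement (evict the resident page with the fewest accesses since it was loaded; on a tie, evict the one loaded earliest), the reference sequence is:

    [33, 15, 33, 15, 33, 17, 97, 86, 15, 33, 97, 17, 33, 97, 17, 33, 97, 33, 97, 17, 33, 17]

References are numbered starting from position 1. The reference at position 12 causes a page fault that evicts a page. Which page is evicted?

pos 1: 33 -> fault, frames [33]
pos 2: 15 -> fault, frames [33, 15]
pos 3: 33 -> hit
pos 4: 15 -> hit
pos 5: 33 -> hit
pos 6: 17 -> fault, frames [33, 15, 17]
pos 7: 97 -> fault, frames [33, 15, 17, 97]
pos 8: 86 -> fault, evict 17, frames [33, 15, 97, 86]
pos 9: 15 -> hit
pos 10: 33 -> hit
pos 11: 97 -> hit
pos 12: 17 -> fault, evict 86, frames [33, 15, 97, 17]
At position 12, page 86 is evicted.

86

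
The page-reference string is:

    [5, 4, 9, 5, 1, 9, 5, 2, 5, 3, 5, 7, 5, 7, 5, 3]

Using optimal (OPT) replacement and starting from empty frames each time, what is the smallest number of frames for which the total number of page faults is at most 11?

f=1: 16 faults
f=2: 9 faults
f=3: 7 faults
f=4: 7 faults
f=5: 7 faults
f=6: 7 faults
f=7: 7 faults
Smallest f with faults ≤ 11 is 2.

2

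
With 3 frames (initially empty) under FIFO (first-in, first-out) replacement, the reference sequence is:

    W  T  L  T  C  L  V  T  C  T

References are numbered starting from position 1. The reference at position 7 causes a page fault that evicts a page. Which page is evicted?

pos 1: W: fault, frames [W]
pos 2: T: fault, frames [W, T]
pos 3: L: fault, frames [W, T, L]
pos 4: T: hit
pos 5: C: fault, evict W, frames [T, L, C]
pos 6: L: hit
pos 7: V: fault, evict T, frames [L, C, V]
At position 7, page T is evicted.

T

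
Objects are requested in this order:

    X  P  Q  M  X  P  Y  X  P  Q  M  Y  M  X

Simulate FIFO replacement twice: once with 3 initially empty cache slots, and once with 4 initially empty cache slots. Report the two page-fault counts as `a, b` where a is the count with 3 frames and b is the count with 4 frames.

10, 11

3 frames: F F F F F F F . . F F . . F → 10 faults.
4 frames: F F F F . . F F F F F F . F → 11 faults.
11 > 10: adding a frame increased faults — Belady's anomaly.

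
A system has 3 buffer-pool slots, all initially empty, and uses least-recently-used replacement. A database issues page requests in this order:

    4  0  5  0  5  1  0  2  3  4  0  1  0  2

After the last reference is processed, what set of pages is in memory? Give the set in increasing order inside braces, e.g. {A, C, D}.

4 -> fault, frames (4)
0 -> fault, frames (4 0)
5 -> fault, frames (4 0 5)
0 -> hit
5 -> hit
1 -> fault, evict 4, frames (0 5 1)
0 -> hit
2 -> fault, evict 5, frames (1 0 2)
3 -> fault, evict 1, frames (0 2 3)
4 -> fault, evict 0, frames (2 3 4)
0 -> fault, evict 2, frames (3 4 0)
1 -> fault, evict 3, frames (4 0 1)
0 -> hit
2 -> fault, evict 4, frames (1 0 2)

{0, 1, 2}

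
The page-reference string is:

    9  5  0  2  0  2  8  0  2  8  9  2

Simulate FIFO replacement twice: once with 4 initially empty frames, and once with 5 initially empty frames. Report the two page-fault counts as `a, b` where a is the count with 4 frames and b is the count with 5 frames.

6, 5

4 frames: F F F F . . F . . . F . → 6 faults.
5 frames: F F F F . . F . . . . . → 5 faults.
5 < 6: adding a frame reduced faults, as is typical.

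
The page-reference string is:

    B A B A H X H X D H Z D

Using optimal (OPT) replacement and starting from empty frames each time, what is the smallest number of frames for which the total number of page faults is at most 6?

f=1: 12 faults
f=2: 6 faults
f=3: 6 faults
f=4: 6 faults
f=5: 6 faults
f=6: 6 faults
Smallest f with faults ≤ 6 is 2.

2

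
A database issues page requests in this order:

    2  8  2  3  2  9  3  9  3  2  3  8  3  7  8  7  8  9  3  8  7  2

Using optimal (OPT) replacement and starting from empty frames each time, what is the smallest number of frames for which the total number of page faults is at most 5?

5

f=1: 22 faults
f=2: 11 faults
f=3: 8 faults
f=4: 6 faults
f=5: 5 faults
Smallest f with faults ≤ 5 is 5.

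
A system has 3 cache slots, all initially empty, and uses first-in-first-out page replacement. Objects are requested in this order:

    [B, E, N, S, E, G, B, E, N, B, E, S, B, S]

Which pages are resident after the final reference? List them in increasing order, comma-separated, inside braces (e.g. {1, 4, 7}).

B -> fault, frames {B}
E -> fault, frames {B,E}
N -> fault, frames {B,E,N}
S -> fault, evict B, frames {E,N,S}
E -> hit
G -> fault, evict E, frames {N,S,G}
B -> fault, evict N, frames {S,G,B}
E -> fault, evict S, frames {G,B,E}
N -> fault, evict G, frames {B,E,N}
B -> hit
E -> hit
S -> fault, evict B, frames {E,N,S}
B -> fault, evict E, frames {N,S,B}
S -> hit

{B, N, S}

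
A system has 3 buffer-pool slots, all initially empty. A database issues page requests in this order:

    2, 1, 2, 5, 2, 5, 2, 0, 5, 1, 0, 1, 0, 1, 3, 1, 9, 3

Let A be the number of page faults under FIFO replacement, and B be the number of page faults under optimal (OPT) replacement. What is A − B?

Under FIFO: F F . F . . . F . . . . . . F F F . → 7 faults.
Under OPT: F F . F . . . F . . . . . . F . F . → 6 faults.
A − B = 7 − 6 = 1.

1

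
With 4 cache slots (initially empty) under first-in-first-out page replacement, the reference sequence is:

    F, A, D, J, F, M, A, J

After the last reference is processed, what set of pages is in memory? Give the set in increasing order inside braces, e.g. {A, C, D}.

{A, D, J, M}

F: miss, frames [F]
A: miss, frames [F, A]
D: miss, frames [F, A, D]
J: miss, frames [F, A, D, J]
F: hit
M: miss, evict F, frames [A, D, J, M]
A: hit
J: hit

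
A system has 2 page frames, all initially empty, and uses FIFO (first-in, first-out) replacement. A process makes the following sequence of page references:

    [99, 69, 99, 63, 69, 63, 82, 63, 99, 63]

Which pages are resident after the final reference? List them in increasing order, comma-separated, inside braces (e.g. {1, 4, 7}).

{63, 99}

99 → fault, frames (99)
69 → fault, frames (99 69)
99 → hit
63 → fault, evict 99, frames (69 63)
69 → hit
63 → hit
82 → fault, evict 69, frames (63 82)
63 → hit
99 → fault, evict 63, frames (82 99)
63 → fault, evict 82, frames (99 63)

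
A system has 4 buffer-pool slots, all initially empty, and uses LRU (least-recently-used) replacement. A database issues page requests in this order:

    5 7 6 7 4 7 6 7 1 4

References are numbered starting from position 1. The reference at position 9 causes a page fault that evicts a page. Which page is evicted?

5

pos 1: 5: miss, frames [5]
pos 2: 7: miss, frames [5, 7]
pos 3: 6: miss, frames [5, 7, 6]
pos 4: 7: hit
pos 5: 4: miss, frames [5, 6, 7, 4]
pos 6: 7: hit
pos 7: 6: hit
pos 8: 7: hit
pos 9: 1: miss, evict 5, frames [4, 6, 7, 1]
At position 9, page 5 is evicted.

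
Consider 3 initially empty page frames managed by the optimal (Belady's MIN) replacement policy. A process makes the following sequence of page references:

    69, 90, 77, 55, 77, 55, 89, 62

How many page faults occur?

6

69 → miss, frames [69]
90 → miss, frames [69, 90]
77 → miss, frames [69, 90, 77]
55 → miss, evict 90, frames [69, 77, 55]
77 → hit
55 → hit
89 → miss, evict 55, frames [69, 77, 89]
62 → miss, evict 89, frames [69, 77, 62]
Page faults: 6.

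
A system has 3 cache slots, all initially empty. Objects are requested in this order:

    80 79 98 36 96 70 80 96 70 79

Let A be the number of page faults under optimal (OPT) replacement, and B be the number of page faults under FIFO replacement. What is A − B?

Under OPT: F F F F F F . . . F → 7 faults.
Under FIFO: F F F F F F F . . F → 8 faults.
A − B = 7 − 8 = -1.

-1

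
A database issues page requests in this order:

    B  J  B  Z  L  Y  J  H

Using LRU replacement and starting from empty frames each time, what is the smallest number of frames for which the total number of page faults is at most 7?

f=1: 8 faults
f=2: 7 faults
f=3: 7 faults
f=4: 7 faults
f=5: 6 faults
f=6: 6 faults
Smallest f with faults ≤ 7 is 2.

2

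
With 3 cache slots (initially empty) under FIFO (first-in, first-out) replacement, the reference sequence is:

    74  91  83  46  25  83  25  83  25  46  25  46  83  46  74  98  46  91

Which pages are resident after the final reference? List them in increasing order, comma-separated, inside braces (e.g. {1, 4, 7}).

{46, 91, 98}

74: miss, frames [74]
91: miss, frames [74, 91]
83: miss, frames [74, 91, 83]
46: miss, evict 74, frames [91, 83, 46]
25: miss, evict 91, frames [83, 46, 25]
83: hit
25: hit
83: hit
25: hit
46: hit
25: hit
46: hit
83: hit
46: hit
74: miss, evict 83, frames [46, 25, 74]
98: miss, evict 46, frames [25, 74, 98]
46: miss, evict 25, frames [74, 98, 46]
91: miss, evict 74, frames [98, 46, 91]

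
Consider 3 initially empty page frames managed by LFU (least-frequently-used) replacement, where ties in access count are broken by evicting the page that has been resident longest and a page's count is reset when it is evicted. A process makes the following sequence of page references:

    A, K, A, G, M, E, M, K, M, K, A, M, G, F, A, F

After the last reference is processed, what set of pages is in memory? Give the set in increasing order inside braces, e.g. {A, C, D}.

A: fault, frames (A)
K: fault, frames (A K)
A: hit
G: fault, frames (A K G)
M: fault, evict K, frames (A G M)
E: fault, evict G, frames (A M E)
M: hit
K: fault, evict E, frames (A M K)
M: hit
K: hit
A: hit
M: hit
G: fault, evict K, frames (A M G)
F: fault, evict G, frames (A M F)
A: hit
F: hit

{A, F, M}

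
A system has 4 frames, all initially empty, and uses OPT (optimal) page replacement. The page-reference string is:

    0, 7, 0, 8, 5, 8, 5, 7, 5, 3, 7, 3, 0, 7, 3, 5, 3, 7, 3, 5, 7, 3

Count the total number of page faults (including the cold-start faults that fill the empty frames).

5

0 -> miss, frames [0]
7 -> miss, frames [0, 7]
0 -> hit
8 -> miss, frames [0, 7, 8]
5 -> miss, frames [0, 7, 8, 5]
8 -> hit
5 -> hit
7 -> hit
5 -> hit
3 -> miss, evict 8, frames [0, 7, 5, 3]
7 -> hit
3 -> hit
0 -> hit
7 -> hit
3 -> hit
5 -> hit
3 -> hit
7 -> hit
3 -> hit
5 -> hit
7 -> hit
3 -> hit
Page faults: 5.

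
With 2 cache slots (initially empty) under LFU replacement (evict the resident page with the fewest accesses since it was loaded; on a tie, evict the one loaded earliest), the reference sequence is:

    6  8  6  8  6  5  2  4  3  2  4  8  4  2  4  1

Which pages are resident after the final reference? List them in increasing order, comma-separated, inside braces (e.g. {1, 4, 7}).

{1, 6}

6: miss, frames {6}
8: miss, frames {6,8}
6: hit
8: hit
6: hit
5: miss, evict 8, frames {6,5}
2: miss, evict 5, frames {6,2}
4: miss, evict 2, frames {6,4}
3: miss, evict 4, frames {6,3}
2: miss, evict 3, frames {6,2}
4: miss, evict 2, frames {6,4}
8: miss, evict 4, frames {6,8}
4: miss, evict 8, frames {6,4}
2: miss, evict 4, frames {6,2}
4: miss, evict 2, frames {6,4}
1: miss, evict 4, frames {6,1}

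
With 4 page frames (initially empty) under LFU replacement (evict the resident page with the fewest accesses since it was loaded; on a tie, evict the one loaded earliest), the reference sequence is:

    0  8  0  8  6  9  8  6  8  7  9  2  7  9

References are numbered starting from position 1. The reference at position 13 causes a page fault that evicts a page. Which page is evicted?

pos 1: 0 -> miss, frames (0)
pos 2: 8 -> miss, frames (0 8)
pos 3: 0 -> hit
pos 4: 8 -> hit
pos 5: 6 -> miss, frames (0 8 6)
pos 6: 9 -> miss, frames (0 8 6 9)
pos 7: 8 -> hit
pos 8: 6 -> hit
pos 9: 8 -> hit
pos 10: 7 -> miss, evict 9, frames (0 8 6 7)
pos 11: 9 -> miss, evict 7, frames (0 8 6 9)
pos 12: 2 -> miss, evict 9, frames (0 8 6 2)
pos 13: 7 -> miss, evict 2, frames (0 8 6 7)
At position 13, page 2 is evicted.

2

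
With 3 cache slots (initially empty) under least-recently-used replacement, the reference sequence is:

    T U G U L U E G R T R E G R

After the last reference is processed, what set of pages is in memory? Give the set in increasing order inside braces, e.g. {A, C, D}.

{E, G, R}

T -> fault, frames [T]
U -> fault, frames [T, U]
G -> fault, frames [T, U, G]
U -> hit
L -> fault, evict T, frames [G, U, L]
U -> hit
E -> fault, evict G, frames [L, U, E]
G -> fault, evict L, frames [U, E, G]
R -> fault, evict U, frames [E, G, R]
T -> fault, evict E, frames [G, R, T]
R -> hit
E -> fault, evict G, frames [T, R, E]
G -> fault, evict T, frames [R, E, G]
R -> hit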